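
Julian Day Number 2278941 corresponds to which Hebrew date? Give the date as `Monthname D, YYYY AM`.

JDN 2278941 is 6 June 1527 in the proleptic Gregorian calendar.
In the Hebrew calendar that day is Sivan 27, 5287 AM.

Sivan 27, 5287 AM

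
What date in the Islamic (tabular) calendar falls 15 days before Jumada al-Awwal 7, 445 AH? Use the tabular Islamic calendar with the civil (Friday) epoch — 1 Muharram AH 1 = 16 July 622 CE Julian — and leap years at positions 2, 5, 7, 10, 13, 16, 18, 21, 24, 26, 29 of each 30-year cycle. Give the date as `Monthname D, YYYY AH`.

Rabi' al-Thani 21, 445 AH

Counting 15 days back from JDN 2105903 reaches JDN 2105888, which is Rabi' al-Thani 21, 445 AH.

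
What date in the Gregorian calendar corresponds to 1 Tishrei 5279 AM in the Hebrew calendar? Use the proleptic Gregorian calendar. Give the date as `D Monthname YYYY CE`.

Julian Day Number of the source date = 2275756.
Converting JDN 2275756 to the Gregorian calendar gives 16 September 1518 CE.

16 September 1518 CE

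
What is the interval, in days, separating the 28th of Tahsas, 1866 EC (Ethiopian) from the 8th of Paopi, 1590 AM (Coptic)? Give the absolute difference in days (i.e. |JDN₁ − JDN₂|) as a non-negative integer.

JDN of the first date = 2405529.
JDN of the second date = 2405449.
|2405449 − 2405529| = 80.

80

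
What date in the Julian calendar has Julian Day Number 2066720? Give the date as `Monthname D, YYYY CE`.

May 16, 946 CE

The proleptic Gregorian equivalent of JDN 2066720 is 21 May 946.
In the Julian calendar that day is May 16, 946 CE.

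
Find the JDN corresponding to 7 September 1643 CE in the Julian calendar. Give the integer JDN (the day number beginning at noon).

2321413

In the Gregorian calendar the same day is 17 September 1643.
JDN 2400001 is 17 November 1858 CE (Gregorian), MJD 0; the target day is −78588 days from there, so JDN = 2321413.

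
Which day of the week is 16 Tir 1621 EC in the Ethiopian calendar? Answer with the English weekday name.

Sunday

Equivalently 21 January 1629 Gregorian, JDN 2316061.
Since JDN mod 7 = 6 (0 = Monday), the day is Sunday.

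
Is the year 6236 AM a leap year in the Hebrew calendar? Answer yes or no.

Hebrew year 6236 is year 4 of its 19-year Metonic cycle; leap years are at positions 3, 6, 8, 11, 14, 17, 19, so it is a common year (12 months).

no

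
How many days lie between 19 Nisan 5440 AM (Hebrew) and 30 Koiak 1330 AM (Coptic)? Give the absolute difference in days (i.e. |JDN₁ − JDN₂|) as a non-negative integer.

First date → JDN 2334776; second date → JDN 2310566.
The interval is |2334776 − 2310566| = 24210 days.

24210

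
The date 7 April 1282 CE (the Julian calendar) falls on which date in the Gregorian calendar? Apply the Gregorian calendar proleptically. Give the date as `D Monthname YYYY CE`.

14 April 1282 CE

The Julian–Gregorian offset here is 7 days (Julian trailing).
7 April 1282 Julian + 7 days → 14 April 1282 Gregorian.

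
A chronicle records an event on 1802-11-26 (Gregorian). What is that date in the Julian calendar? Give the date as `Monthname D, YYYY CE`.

November 14, 1802 CE

The Julian–Gregorian offset here is 12 days (Julian trailing).
26 November 1802 Gregorian − 12 days → 14 November 1802 Julian.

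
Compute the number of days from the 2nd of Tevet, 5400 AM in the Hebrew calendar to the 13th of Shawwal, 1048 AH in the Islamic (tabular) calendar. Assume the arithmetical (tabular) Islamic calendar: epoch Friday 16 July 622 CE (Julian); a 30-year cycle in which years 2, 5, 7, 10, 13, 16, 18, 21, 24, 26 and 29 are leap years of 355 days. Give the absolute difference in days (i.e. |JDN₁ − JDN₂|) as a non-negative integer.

JDN of the first date = 2320054.
JDN of the second date = 2319740.
|2319740 − 2320054| = 314.

314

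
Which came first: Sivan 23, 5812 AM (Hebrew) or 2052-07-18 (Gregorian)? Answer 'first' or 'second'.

first

Converting both to JDN: 2470709 vs 2470737; the smaller is the first.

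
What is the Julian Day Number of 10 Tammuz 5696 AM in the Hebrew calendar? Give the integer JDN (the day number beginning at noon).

Equivalently 30 June 1936 (Gregorian).
JDN 2400001 is 17 November 1858 CE (Gregorian), MJD 0; the target day is +28349 days from there, so JDN = 2428350.

2428350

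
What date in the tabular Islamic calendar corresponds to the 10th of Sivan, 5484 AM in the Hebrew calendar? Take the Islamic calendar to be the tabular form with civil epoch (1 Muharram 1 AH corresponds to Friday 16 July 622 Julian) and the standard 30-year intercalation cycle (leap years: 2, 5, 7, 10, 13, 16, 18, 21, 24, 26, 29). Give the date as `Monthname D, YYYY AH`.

Ramadan 9, 1136 AH

Both dates share Julian Day Number 2350890; in the tabular Islamic calendar that is 9 Ramadan 1136 AH.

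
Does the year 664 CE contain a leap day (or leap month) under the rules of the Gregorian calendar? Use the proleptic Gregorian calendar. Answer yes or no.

664 is divisible by 4 and not by 100, so it is a leap year.

yes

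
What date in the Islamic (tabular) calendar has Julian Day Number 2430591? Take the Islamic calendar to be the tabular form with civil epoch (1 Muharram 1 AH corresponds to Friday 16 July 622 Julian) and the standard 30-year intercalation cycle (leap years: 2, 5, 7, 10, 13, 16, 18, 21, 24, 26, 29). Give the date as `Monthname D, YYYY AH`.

Sha'ban 6, 1361 AH

The Gregorian equivalent of JDN 2430591 is 19 August 1942.
In the tabular Islamic calendar that day is Sha'ban 6, 1361 AH.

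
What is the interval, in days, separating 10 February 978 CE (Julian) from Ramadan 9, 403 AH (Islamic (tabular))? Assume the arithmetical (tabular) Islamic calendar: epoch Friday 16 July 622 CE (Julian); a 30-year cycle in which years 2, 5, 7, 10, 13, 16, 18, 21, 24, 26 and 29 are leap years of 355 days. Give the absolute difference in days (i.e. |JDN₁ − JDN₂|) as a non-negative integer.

First date → JDN 2078313; second date → JDN 2091139.
The interval is |2078313 − 2091139| = 12826 days.

12826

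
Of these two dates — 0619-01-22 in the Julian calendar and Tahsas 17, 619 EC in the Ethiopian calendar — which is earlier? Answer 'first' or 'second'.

first

First date → JDN 1947169; second date → JDN 1950051.
JDN 1947169 < JDN 1950051, so the first date is earlier.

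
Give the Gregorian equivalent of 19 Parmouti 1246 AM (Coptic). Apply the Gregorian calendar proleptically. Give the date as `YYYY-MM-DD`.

Both dates share Julian Day Number 2279994; in the Gregorian calendar that is 24 April 1530 CE.

1530-04-24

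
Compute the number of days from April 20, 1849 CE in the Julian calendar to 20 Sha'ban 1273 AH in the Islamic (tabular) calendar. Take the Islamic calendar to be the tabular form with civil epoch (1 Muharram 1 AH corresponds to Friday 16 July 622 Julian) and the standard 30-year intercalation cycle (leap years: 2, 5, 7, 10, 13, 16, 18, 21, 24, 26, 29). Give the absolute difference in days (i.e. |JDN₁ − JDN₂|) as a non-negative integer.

2905

JDN of the first date = 2396515.
JDN of the second date = 2399420.
|2399420 − 2396515| = 2905.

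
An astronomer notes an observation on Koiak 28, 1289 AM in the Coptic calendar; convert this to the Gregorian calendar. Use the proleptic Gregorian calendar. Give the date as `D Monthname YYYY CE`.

3 January 1573 CE

Julian Day Number of the source date = 2295589.
Converting JDN 2295589 to the Gregorian calendar gives 3 January 1573 CE.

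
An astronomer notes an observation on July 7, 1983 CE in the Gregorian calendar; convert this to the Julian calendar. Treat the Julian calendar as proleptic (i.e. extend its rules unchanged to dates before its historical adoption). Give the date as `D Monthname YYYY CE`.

At this point the Julian calendar is 13 days behind the Gregorian.
7 July 1983 Gregorian − 13 days → 24 June 1983 Julian.

24 June 1983 CE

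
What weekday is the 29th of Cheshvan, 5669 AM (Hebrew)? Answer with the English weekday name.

Monday

In the Gregorian calendar this is 23 November 1908 (JDN 2418269).
Since JDN mod 7 = 0 (0 = Monday), the day is Monday.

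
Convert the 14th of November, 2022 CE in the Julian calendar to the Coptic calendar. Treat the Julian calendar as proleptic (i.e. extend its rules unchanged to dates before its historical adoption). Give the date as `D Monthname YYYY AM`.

Julian Day Number of the source date = 2459911.
Converting JDN 2459911 to the Coptic calendar gives 18 Hathor 1739 AM.

18 Hathor 1739 AM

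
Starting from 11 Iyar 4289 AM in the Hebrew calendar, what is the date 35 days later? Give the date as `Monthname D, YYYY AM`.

Sivan 17, 4289 AM

JDN of 11 Iyar 4289 AM = 1914401.
1914401 + 35 = 1914436.
JDN 1914436 in the Hebrew calendar is Sivan 17, 4289 AM.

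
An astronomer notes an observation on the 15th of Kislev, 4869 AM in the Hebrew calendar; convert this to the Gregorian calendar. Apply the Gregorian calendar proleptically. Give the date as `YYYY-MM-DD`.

1108-11-27

Both dates share Julian Day Number 2126079; in the Gregorian calendar that is 27 November 1108 CE.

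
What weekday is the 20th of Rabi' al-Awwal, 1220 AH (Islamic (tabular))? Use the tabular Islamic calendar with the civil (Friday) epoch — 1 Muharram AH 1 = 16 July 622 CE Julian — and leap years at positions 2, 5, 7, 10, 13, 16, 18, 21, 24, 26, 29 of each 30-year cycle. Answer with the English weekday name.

Tuesday

Equivalently 18 June 1805 Gregorian, JDN 2380491.
Since JDN mod 7 = 1 (0 = Monday), the day is Tuesday.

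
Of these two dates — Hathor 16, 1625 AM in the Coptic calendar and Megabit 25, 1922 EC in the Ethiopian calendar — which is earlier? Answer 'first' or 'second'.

First date → JDN 2418271; second date → JDN 2426070.
JDN 2418271 < JDN 2426070, so the first date is earlier.

first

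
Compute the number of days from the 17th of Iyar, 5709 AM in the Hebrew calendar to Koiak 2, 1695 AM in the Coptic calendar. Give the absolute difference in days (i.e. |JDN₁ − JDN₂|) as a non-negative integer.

10801

JDN of the first date = 2433053.
JDN of the second date = 2443854.
|2443854 − 2433053| = 10801.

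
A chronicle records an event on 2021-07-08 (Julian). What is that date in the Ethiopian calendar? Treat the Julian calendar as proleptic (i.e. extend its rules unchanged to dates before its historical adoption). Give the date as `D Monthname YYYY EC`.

14 Hamle 2013 EC

The source date corresponds to 21 July 2021 in the Gregorian calendar (JDN 2459417).
That day falls on 14 Hamle 2013 EC in the Ethiopian calendar.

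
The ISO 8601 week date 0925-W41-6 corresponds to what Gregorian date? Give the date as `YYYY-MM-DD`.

ISO week 1 of 925 is the week containing the first Thursday of 925.
Week 41, day 6 (Saturday) lands on 0925-10-13.

0925-10-13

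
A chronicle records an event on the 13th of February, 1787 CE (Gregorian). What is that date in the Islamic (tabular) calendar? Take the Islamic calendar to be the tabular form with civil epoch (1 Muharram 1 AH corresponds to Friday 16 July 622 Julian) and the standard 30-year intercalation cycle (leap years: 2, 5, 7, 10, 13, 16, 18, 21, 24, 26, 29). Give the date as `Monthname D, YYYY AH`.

Both dates share Julian Day Number 2373792; in the tabular Islamic calendar that is 24 Rabi' al-Thani 1201 AH.

Rabi' al-Thani 24, 1201 AH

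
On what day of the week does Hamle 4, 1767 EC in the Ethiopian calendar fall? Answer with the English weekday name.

Sunday

This is JDN 2369555 (9 July 1775 Gregorian).
Since JDN mod 7 = 6 (0 = Monday), the day is Sunday.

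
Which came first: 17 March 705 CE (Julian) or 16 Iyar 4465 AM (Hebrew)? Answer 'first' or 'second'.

first

The two dates have Julian Day Numbers 1978635 and 1978694 respectively.
Since 1978635 < 1978694, the first date comes first.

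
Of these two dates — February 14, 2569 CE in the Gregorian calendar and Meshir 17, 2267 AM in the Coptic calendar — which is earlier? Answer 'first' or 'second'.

Converting both to JDN: 2659413 vs 2652852; the smaller is the second.

second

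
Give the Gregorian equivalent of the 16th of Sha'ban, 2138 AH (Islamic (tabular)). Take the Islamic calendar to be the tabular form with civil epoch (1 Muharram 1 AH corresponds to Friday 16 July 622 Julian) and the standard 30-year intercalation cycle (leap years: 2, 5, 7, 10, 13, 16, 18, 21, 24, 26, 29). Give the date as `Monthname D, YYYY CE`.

July 9, 2696 CE

Both dates share Julian Day Number 2705944; in the Gregorian calendar that is 9 July 2696 CE.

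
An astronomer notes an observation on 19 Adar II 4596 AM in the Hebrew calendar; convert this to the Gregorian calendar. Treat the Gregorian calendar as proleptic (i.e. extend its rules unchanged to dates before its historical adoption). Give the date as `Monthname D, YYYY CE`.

March 16, 836 CE

Julian Day Number of the source date = 2026478.
Converting JDN 2026478 to the Gregorian calendar gives 16 March 836 CE.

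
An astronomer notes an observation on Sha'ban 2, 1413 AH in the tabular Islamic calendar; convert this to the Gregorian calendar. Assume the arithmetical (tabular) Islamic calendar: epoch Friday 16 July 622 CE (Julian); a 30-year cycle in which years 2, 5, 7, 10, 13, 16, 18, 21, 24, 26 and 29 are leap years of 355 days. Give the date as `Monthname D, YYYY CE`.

Both dates share Julian Day Number 2449014; in the Gregorian calendar that is 26 January 1993 CE.

January 26, 1993 CE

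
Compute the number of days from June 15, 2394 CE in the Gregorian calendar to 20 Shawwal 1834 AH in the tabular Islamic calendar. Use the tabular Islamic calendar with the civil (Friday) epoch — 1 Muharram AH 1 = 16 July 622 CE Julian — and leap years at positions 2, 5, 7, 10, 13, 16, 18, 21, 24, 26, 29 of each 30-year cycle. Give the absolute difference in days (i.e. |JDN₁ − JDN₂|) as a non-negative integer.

JDN of the first date = 2595616.
JDN of the second date = 2598279.
|2598279 − 2595616| = 2663.

2663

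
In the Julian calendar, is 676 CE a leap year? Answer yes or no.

yes

676 mod 4 = 0, so it is a leap year in the Julian calendar.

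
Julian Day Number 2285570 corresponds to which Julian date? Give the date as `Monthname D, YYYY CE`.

July 20, 1545 CE

JDN 2285570 is 30 July 1545 in the proleptic Gregorian calendar.
In the Julian calendar that day is July 20, 1545 CE.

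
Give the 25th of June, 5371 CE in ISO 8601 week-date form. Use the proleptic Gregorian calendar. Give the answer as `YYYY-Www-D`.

5371-W26-2

The weekday is Tuesday (ISO weekday 2).
That Tuesday belongs to ISO week 26 of ISO year 5371.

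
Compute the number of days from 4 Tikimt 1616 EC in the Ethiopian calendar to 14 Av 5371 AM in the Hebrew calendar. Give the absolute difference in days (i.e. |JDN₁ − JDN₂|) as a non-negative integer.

JDN of the first date = 2314133.
JDN of the second date = 2309670.
|2309670 − 2314133| = 4463.

4463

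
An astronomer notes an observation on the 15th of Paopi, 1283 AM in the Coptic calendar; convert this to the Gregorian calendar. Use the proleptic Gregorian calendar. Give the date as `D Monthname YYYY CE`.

Both dates share Julian Day Number 2293324; in the Gregorian calendar that is 22 October 1566 CE.

22 October 1566 CE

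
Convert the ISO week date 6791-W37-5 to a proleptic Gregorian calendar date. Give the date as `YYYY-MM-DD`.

ISO week 1 of 6791 is the week containing the first Thursday of 6791.
Week 37, day 5 (Friday) lands on 6791-09-13.

6791-09-13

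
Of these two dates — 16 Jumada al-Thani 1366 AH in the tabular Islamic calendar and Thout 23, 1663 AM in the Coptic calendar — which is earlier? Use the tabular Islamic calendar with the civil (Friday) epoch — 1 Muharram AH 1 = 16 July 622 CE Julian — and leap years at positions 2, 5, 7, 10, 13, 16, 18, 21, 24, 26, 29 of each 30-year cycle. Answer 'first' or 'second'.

second

The two dates have Julian Day Numbers 2432313 and 2432097 respectively.
Since 2432097 < 2432313, the second date comes first.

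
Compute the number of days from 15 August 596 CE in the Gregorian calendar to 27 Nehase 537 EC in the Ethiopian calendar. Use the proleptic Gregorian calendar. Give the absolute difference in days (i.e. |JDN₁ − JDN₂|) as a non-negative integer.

18621

First date → JDN 1938972; second date → JDN 1920351.
The interval is |1938972 − 1920351| = 18621 days.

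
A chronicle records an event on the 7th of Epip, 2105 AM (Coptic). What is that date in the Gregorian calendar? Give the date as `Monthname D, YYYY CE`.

Both dates share Julian Day Number 2593822; in the Gregorian calendar that is 17 July 2389 CE.

July 17, 2389 CE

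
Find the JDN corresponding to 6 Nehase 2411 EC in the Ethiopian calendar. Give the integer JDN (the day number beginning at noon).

2604808

In the Gregorian calendar the same day is 15 August 2419.
JDN 2400001 is 17 November 1858 CE (Gregorian), MJD 0; the target day is +204807 days from there, so JDN = 2604808.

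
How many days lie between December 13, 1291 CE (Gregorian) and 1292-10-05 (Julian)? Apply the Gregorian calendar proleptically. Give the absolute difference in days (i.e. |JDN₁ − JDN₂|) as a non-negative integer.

First date → JDN 2192935; second date → JDN 2193239.
The interval is |2192935 − 2193239| = 304 days.

304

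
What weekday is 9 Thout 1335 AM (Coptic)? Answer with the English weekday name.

Sunday

Equivalently 16 September 1618 Gregorian, JDN 2312281.
JDN 2312281 mod 7 = 6, and JDN 0 was a Monday, so this is a Sunday.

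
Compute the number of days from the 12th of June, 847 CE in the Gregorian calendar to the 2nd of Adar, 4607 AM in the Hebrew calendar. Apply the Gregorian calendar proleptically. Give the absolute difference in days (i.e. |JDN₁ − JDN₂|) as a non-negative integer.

First date → JDN 2030583; second date → JDN 2030477.
The interval is |2030583 − 2030477| = 106 days.

106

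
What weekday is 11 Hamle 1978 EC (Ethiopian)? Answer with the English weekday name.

Friday

Equivalently 18 July 1986 Gregorian, JDN 2446630.
JDN 2446630 mod 7 = 4, and JDN 0 was a Monday, so this is a Friday.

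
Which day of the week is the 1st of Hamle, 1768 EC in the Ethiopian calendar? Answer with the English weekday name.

This is JDN 2369918 (6 July 1776 Gregorian).
JDN 2369918 mod 7 = 5, and JDN 0 was a Monday, so this is a Saturday.

Saturday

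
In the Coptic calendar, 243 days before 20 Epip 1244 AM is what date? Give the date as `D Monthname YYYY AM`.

JDN of 20 Epip 1244 AM = 2279355.
2279355 − 243 = 2279112.
JDN 2279112 in the Coptic calendar is 17 Hathor 1244 AM.

17 Hathor 1244 AM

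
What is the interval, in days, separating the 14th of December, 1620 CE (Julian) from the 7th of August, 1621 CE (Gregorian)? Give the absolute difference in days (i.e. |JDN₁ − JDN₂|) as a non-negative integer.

JDN of the first date = 2313111.
JDN of the second date = 2313337.
|2313337 − 2313111| = 226.

226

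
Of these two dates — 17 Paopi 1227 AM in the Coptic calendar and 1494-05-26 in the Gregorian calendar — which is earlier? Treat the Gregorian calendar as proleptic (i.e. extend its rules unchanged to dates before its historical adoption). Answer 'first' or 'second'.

First date → JDN 2272872; second date → JDN 2266878.
JDN 2266878 < JDN 2272872, so the second date is earlier.

second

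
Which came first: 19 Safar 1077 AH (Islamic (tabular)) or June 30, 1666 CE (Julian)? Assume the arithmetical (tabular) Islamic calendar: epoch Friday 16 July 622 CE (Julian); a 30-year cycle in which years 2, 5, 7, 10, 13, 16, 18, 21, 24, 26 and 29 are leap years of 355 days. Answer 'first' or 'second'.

Converting both to JDN: 2329787 vs 2329745; the smaller is the second.

second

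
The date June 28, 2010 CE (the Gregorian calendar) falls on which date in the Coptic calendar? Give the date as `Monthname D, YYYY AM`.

Julian Day Number of the source date = 2455376.
Converting JDN 2455376 to the Coptic calendar gives 21 Paoni 1726 AM.

Paoni 21, 1726 AM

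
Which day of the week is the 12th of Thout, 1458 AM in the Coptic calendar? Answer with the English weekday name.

Wednesday

Equivalently 20 September 1741 Gregorian, JDN 2357210.
Since JDN mod 7 = 2 (0 = Monday), the day is Wednesday.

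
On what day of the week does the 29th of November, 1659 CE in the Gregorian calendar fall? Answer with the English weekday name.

Saturday

Since JDN mod 7 = 5 (0 = Monday), the day is Saturday.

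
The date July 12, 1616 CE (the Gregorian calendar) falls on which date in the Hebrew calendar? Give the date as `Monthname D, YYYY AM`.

Julian Day Number of the source date = 2311485.
Converting JDN 2311485 to the Hebrew calendar gives 27 Tammuz 5376 AM.

Tammuz 27, 5376 AM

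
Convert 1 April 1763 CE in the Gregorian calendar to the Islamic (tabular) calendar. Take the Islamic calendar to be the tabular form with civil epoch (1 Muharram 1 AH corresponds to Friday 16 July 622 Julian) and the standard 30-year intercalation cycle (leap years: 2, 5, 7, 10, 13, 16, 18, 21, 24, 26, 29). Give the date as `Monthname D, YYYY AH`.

Both dates share Julian Day Number 2365073; in the tabular Islamic calendar that is 17 Ramadan 1176 AH.

Ramadan 17, 1176 AH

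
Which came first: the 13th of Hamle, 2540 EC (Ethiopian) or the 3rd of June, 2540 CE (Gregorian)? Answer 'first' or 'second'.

second

The two dates have Julian Day Numbers 2651903 and 2648930 respectively.
Since 2648930 < 2651903, the second date comes first.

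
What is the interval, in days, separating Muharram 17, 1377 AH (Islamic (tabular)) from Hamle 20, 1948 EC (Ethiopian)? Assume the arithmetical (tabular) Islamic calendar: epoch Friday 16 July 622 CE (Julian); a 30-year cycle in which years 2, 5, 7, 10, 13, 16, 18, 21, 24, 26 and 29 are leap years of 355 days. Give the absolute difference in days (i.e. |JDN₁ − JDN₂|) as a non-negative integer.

JDN of the first date = 2436065.
JDN of the second date = 2435682.
|2435682 − 2436065| = 383.

383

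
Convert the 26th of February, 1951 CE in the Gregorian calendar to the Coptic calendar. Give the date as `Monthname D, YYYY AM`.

Meshir 19, 1667 AM

Julian Day Number of the source date = 2433704.
Converting JDN 2433704 to the Coptic calendar gives 19 Meshir 1667 AM.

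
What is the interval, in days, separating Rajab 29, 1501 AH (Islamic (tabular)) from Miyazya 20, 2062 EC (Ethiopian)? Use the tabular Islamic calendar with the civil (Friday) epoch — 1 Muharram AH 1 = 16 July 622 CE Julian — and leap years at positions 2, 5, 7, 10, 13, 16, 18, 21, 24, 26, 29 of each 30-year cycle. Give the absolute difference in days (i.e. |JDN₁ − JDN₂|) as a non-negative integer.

JDN of the first date = 2480195.
JDN of the second date = 2477230.
|2477230 − 2480195| = 2965.

2965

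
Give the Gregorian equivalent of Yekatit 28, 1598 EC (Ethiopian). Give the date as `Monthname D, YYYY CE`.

March 4, 1606 CE

Julian Day Number of the source date = 2307702.
Converting JDN 2307702 to the Gregorian calendar gives 4 March 1606 CE.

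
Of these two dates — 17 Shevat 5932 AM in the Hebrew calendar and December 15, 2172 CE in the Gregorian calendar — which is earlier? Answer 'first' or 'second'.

first

The two dates have Julian Day Numbers 2514409 and 2514716 respectively.
Since 2514409 < 2514716, the first date comes first.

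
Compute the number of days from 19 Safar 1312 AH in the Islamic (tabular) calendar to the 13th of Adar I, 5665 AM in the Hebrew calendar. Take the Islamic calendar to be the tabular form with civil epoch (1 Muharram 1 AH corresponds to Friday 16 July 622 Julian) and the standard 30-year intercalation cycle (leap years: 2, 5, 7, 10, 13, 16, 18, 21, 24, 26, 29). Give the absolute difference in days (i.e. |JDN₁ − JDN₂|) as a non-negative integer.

JDN of the first date = 2413063.
JDN of the second date = 2416895.
|2416895 − 2413063| = 3832.

3832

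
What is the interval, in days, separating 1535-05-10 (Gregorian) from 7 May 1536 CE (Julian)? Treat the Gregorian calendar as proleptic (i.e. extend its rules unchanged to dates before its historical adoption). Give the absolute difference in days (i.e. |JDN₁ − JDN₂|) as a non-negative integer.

373

First date → JDN 2281836; second date → JDN 2282209.
The interval is |2281836 − 2282209| = 373 days.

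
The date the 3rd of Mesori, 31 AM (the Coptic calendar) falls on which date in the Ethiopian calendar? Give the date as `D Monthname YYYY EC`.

Both dates share Julian Day Number 1836319; in the Ethiopian calendar that is 3 Nehase 307 EC.

3 Nehase 307 EC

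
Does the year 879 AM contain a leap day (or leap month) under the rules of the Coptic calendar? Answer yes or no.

879 mod 4 = 3; in the Coptic calendar a year is leap when year mod 4 = 3, so it is a leap year.

yes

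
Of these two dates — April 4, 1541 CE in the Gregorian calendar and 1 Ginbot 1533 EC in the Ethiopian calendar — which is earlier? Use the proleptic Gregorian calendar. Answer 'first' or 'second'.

first

Converting both to JDN: 2283992 vs 2284024; the smaller is the first.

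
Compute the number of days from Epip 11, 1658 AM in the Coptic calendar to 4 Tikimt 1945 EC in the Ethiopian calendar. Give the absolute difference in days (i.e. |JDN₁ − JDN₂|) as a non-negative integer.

3741

JDN of the first date = 2430559.
JDN of the second date = 2434300.
|2434300 − 2430559| = 3741.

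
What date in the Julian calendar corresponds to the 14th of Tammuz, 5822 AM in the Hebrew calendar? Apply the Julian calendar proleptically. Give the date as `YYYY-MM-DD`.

Both dates share Julian Day Number 2474393; in the Julian calendar that is 9 July 2062 CE.

2062-07-09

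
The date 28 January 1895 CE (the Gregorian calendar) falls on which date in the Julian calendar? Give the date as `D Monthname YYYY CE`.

16 January 1895 CE

For dates in this range the Gregorian date is 12 days ahead of the Julian.
28 January 1895 Gregorian − 12 days → 16 January 1895 Julian.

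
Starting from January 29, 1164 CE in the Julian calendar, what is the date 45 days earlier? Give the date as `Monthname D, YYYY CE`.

Counting 45 days back from JDN 2146237 reaches JDN 2146192, which is December 15, 1163 CE.

December 15, 1163 CE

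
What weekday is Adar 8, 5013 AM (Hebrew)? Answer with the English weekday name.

Equivalently 15 February 1253 Gregorian, JDN 2178755.
2178755 ≡ 5 (mod 7); counting from Monday = 0 gives Saturday.

Saturday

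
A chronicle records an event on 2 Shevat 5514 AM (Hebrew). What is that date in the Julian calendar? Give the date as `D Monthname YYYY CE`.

14 January 1754 CE

Julian Day Number of the source date = 2361720.
Converting JDN 2361720 to the Julian calendar gives 14 January 1754 CE.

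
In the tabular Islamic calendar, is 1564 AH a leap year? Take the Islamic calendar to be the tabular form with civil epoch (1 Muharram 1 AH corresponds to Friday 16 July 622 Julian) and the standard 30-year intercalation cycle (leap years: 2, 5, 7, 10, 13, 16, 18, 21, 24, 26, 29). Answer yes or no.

Year 1564 AH is year 4 of its 30-year cycle; leap positions are 2, 5, 7, 10, 13, 16, 18, 21, 24, 26, 29, so it is a common year (354 days).

no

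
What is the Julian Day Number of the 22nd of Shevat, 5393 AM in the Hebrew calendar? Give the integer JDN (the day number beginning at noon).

2317534

In the Gregorian calendar the same day is 2 February 1633.
JDN 2451545 is 1 January 2000 CE (Gregorian); the target day is −134011 days from there, so JDN = 2317534.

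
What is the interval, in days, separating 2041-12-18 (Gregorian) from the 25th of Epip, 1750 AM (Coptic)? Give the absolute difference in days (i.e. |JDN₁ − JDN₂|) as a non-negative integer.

2696

JDN of the first date = 2466872.
JDN of the second date = 2464176.
|2464176 − 2466872| = 2696.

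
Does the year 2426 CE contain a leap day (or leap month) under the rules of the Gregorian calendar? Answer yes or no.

no

2426 is not divisible by 4, so it is a common year.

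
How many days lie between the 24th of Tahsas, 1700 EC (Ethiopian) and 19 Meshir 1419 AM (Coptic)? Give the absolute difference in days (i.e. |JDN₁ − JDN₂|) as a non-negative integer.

JDN of the first date = 2344894.
JDN of the second date = 2343122.
|2343122 − 2344894| = 1772.

1772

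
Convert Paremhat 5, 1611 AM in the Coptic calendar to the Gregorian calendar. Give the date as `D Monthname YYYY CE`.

Both dates share Julian Day Number 2413266; in the Gregorian calendar that is 13 March 1895 CE.

13 March 1895 CE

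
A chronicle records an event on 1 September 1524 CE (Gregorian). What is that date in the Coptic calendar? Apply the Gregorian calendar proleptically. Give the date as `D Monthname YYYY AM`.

29 Mesori 1240 AM

Julian Day Number of the source date = 2277933.
Converting JDN 2277933 to the Coptic calendar gives 29 Mesori 1240 AM.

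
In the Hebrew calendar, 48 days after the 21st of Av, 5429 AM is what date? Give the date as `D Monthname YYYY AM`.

JDN of the 21st of Av, 5429 AM = 2330880.
2330880 + 48 = 2330928.
JDN 2330928 in the Hebrew calendar is 10 Tishrei 5430 AM.

10 Tishrei 5430 AM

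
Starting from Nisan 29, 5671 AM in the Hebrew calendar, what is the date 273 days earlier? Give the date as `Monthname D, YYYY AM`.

Tammuz 21, 5670 AM

JDN of Nisan 29, 5671 AM = 2419154.
2419154 − 273 = 2418881.
JDN 2418881 in the Hebrew calendar is Tammuz 21, 5670 AM.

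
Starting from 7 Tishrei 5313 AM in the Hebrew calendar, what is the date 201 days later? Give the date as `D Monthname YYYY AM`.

The starting date is JDN 2288194; 2288194 + 201 = 2288395.
JDN 2288395 corresponds to 30 Nisan 5313 AM.

30 Nisan 5313 AM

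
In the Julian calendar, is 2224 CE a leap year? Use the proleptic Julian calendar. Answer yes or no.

2224 mod 4 = 0, so it is a leap year in the Julian calendar.

yes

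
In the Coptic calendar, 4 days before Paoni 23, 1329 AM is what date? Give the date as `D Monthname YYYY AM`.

19 Paoni 1329 AM

Counting 4 days back from JDN 2310374 reaches JDN 2310370, which is 19 Paoni 1329 AM.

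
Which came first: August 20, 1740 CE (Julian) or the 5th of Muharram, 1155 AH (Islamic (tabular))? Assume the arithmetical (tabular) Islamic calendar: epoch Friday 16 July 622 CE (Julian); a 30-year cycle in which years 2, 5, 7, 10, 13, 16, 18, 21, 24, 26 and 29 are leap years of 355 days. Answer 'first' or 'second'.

Converting both to JDN: 2356825 vs 2357383; the smaller is the first.

first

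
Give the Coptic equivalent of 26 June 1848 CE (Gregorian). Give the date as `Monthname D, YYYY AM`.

Paoni 20, 1564 AM

Julian Day Number of the source date = 2396205.
Converting JDN 2396205 to the Coptic calendar gives 20 Paoni 1564 AM.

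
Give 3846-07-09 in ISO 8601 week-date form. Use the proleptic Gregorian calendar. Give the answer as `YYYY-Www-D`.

The weekday is Thursday (ISO weekday 4).
That Thursday belongs to ISO week 28 of ISO year 3846.

3846-W28-4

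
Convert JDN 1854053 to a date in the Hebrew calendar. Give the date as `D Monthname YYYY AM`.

The proleptic Gregorian equivalent of JDN 1854053 is 15 February 364.
In the Hebrew calendar that day is 25 Shevat 4124 AM.

25 Shevat 4124 AM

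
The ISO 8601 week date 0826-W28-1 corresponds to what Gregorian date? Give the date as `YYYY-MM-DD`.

ISO week 1 of 826 is the week containing the first Thursday of 826.
Week 28, day 1 (Monday) lands on 0826-07-06.

0826-07-06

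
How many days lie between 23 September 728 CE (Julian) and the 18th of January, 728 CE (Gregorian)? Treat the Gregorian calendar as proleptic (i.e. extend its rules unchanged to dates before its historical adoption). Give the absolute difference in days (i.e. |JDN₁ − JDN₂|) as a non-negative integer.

First date → JDN 1987226; second date → JDN 1986973.
The interval is |1987226 − 1986973| = 253 days.

253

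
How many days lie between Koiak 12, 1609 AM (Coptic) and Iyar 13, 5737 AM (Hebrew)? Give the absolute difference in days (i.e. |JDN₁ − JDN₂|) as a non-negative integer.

First date → JDN 2412453; second date → JDN 2443265.
The interval is |2412453 − 2443265| = 30812 days.

30812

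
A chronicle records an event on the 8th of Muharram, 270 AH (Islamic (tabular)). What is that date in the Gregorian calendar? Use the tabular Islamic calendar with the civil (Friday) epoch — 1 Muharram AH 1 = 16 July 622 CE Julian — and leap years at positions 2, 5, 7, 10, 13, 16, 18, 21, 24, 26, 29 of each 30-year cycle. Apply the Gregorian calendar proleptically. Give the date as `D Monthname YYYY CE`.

22 July 883 CE

Julian Day Number of the source date = 2043772.
Converting JDN 2043772 to the Gregorian calendar gives 22 July 883 CE.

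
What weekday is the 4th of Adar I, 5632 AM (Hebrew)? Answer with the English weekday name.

Equivalently 13 February 1872 Gregorian, JDN 2404837.
2404837 ≡ 1 (mod 7); counting from Monday = 0 gives Tuesday.

Tuesday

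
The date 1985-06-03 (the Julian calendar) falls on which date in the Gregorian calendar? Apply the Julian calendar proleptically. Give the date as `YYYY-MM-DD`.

1985-06-16

At this point the Julian calendar is 13 days behind the Gregorian.
3 June 1985 Julian + 13 days → 16 June 1985 Gregorian.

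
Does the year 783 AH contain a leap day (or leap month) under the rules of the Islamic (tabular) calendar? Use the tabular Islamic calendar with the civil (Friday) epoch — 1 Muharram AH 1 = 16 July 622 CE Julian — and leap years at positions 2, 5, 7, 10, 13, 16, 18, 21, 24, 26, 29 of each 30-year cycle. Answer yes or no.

no

Year 783 AH is year 3 of its 30-year cycle; leap positions are 2, 5, 7, 10, 13, 16, 18, 21, 24, 26, 29, so it is a common year (354 days).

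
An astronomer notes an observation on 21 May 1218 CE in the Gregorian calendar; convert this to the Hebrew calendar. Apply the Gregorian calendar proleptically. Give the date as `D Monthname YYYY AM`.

Both dates share Julian Day Number 2166066; in the Hebrew calendar that is 17 Iyar 4978 AM.

17 Iyar 4978 AM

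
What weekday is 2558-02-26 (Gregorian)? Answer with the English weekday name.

Since JDN mod 7 = 6 (0 = Monday), the day is Sunday.

Sunday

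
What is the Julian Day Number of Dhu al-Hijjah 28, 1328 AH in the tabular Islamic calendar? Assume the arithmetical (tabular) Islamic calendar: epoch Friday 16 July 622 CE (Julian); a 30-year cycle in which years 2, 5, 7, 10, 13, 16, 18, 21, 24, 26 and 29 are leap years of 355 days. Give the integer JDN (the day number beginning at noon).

In the Gregorian calendar the same day is 31 December 1910.
JDN 2400001 is 17 November 1858 CE (Gregorian), MJD 0; the target day is +19036 days from there, so JDN = 2419037.

2419037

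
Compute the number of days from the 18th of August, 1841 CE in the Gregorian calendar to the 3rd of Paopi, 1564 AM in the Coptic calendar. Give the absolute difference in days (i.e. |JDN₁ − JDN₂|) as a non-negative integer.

2247

JDN of the first date = 2393701.
JDN of the second date = 2395948.
|2395948 − 2393701| = 2247.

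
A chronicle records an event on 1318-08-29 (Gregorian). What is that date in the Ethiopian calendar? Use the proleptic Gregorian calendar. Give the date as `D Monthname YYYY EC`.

28 Nehase 1310 EC

Both dates share Julian Day Number 2202690; in the Ethiopian calendar that is 28 Nehase 1310 EC.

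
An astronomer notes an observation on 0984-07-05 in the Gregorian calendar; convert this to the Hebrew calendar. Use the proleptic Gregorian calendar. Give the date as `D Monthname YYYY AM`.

28 Tammuz 4744 AM

Both dates share Julian Day Number 2080645; in the Hebrew calendar that is 28 Tammuz 4744 AM.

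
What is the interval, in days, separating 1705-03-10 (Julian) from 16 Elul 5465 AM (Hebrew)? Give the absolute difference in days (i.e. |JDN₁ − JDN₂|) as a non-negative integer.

168

JDN of the first date = 2343878.
JDN of the second date = 2344046.
|2344046 − 2343878| = 168.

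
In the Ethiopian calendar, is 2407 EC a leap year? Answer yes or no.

2407 mod 4 = 3; in the Ethiopian calendar a year is leap when year mod 4 = 3, so it is a leap year.

yes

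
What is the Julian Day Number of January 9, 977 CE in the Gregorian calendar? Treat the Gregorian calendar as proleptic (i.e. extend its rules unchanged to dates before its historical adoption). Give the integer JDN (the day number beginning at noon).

2077911

JDN 2400001 is 17 November 1858 CE (Gregorian), MJD 0; the target day is −322090 days from there, so JDN = 2077911.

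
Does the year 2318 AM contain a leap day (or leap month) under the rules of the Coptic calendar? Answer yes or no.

no

2318 mod 4 = 2; in the Coptic calendar a year is leap when year mod 4 = 3, so it is a common year.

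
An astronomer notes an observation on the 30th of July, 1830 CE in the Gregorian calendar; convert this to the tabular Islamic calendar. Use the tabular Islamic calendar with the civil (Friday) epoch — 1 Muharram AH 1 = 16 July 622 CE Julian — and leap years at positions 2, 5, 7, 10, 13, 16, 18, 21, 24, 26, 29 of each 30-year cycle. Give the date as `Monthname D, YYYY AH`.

Safar 9, 1246 AH

Both dates share Julian Day Number 2389664; in the tabular Islamic calendar that is 9 Safar 1246 AH.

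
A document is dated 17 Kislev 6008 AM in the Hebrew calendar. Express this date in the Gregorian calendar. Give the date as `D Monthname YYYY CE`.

16 December 2247 CE

Julian Day Number of the source date = 2542109.
Converting JDN 2542109 to the Gregorian calendar gives 16 December 2247 CE.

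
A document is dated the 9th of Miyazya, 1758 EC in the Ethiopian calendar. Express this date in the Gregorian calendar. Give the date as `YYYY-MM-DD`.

1766-04-15

Julian Day Number of the source date = 2366183.
Converting JDN 2366183 to the Gregorian calendar gives 15 April 1766 CE.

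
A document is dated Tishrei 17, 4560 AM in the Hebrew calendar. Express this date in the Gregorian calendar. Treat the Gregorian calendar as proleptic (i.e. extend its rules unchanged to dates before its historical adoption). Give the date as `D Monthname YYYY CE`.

Julian Day Number of the source date = 2013156.
Converting JDN 2013156 to the Gregorian calendar gives 25 September 799 CE.

25 September 799 CE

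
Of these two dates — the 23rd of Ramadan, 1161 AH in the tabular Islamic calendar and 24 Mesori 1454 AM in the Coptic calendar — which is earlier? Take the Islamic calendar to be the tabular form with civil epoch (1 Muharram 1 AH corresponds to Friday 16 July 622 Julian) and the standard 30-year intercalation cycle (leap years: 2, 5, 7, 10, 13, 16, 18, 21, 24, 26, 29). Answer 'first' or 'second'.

The two dates have Julian Day Numbers 2359763 and 2356091 respectively.
Since 2356091 < 2359763, the second date comes first.

second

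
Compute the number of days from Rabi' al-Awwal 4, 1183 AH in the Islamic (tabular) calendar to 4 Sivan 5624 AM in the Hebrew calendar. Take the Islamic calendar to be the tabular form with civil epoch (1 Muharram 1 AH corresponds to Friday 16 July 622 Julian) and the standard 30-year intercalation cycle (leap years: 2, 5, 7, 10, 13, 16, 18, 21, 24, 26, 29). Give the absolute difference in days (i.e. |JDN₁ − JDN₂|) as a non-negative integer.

JDN of the first date = 2367363.
JDN of the second date = 2402031.
|2402031 − 2367363| = 34668.

34668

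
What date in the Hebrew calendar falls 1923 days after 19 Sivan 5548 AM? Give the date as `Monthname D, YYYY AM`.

Tishrei 23, 5554 AM

The starting date is JDN 2374289; 2374289 + 1923 = 2376212.
JDN 2376212 corresponds to Tishrei 23, 5554 AM.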